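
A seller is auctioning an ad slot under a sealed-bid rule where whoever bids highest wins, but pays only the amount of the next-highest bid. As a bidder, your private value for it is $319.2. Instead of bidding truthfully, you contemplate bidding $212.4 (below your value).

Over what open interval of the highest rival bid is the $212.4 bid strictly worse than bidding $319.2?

If the competing bid is below $212.4, both bids win at the same price — no difference.
If it is above $319.2, both bids lose — no difference.
If it lies strictly between $212.4 and $319.2, bidding your value wins at a price below your value (positive payoff) while bidding $212.4 loses (payoff 0).
So the deviation strictly hurts on the open interval ($212.4, $319.2).

($212.4, $319.2)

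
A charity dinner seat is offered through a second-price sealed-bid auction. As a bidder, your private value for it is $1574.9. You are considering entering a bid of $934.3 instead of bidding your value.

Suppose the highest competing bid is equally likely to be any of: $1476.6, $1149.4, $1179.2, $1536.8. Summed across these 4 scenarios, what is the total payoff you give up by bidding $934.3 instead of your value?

$957.6

The deviation costs you only when the competing bid falls strictly between $934.3 and $1574.9; elsewhere both bids give the same outcome.
$1476.6: truthful payoff $98.3, deviation payoff $0 → loss $98.3.
$1149.4: truthful payoff $425.5, deviation payoff $0 → loss $425.5.
$1179.2: truthful payoff $395.7, deviation payoff $0 → loss $395.7.
$1536.8: truthful payoff $38.1, deviation payoff $0 → loss $38.1.
Total loss = $98.3 + $425.5 + $395.7 + $38.1 = $957.6.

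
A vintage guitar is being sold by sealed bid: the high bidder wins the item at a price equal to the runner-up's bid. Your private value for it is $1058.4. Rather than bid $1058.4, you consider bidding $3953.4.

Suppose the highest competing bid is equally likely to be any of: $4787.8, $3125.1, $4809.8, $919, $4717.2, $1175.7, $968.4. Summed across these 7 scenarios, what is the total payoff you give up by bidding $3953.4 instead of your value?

The deviation costs you only when the competing bid falls strictly between $1058.4 and $3953.4; elsewhere both bids give the same outcome.
$4787.8: outcomes coincide → loss $0.
$3125.1: truthful payoff $0, deviation payoff −$2066.7 → loss $2066.7.
$4809.8: outcomes coincide → loss $0.
$919: outcomes coincide → loss $0.
$4717.2: outcomes coincide → loss $0.
$1175.7: truthful payoff $0, deviation payoff −$117.3 → loss $117.3.
$968.4: outcomes coincide → loss $0.
Total loss = $2066.7 + $117.3 = $2184.
Because the price is fixed by the runner-up's bid, deviating from your value can only change a good outcome into a bad one — never the reverse.

$2184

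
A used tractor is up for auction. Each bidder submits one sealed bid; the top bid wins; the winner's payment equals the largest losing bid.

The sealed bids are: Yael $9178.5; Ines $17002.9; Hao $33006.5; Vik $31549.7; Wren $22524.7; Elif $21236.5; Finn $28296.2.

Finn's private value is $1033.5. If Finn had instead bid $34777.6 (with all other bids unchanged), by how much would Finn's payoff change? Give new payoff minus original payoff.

The highest bid among the other bidders is $33006.5; Finn's bid doesn't change that.
Original bid $28296.2: Finn is not highest (top rival bid is $33006.5); payoff $0.
Alternative bid $34777.6: Finn is highest, pays the top rival bid $33006.5; payoff $1033.5 − $33006.5 = −$31973.
Change in payoff = −$31973 − ($0) = −$31973.

−$31973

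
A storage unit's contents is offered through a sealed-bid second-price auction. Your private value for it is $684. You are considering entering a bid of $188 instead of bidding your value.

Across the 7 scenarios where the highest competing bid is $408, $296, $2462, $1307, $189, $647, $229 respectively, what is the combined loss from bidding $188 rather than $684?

$1651

The deviation costs you only when the competing bid falls strictly between $188 and $684; elsewhere both bids give the same outcome.
$408: truthful payoff $276, deviation payoff $0 → loss $276.
$296: truthful payoff $388, deviation payoff $0 → loss $388.
$2462: outcomes coincide → loss $0.
$1307: outcomes coincide → loss $0.
$189: truthful payoff $495, deviation payoff $0 → loss $495.
$647: truthful payoff $37, deviation payoff $0 → loss $37.
$229: truthful payoff $455, deviation payoff $0 → loss $455.
Total loss = $276 + $388 + $495 + $37 + $455 = $1651.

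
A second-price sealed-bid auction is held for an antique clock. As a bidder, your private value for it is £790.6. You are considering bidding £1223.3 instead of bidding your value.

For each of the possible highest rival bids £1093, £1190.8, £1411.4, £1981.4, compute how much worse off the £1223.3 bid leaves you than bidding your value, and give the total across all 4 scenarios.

£702.6

The deviation costs you only when the competing bid falls strictly between £790.6 and £1223.3; elsewhere both bids give the same outcome.
£1093: truthful payoff £0, deviation payoff −£302.4 → loss £302.4.
£1190.8: truthful payoff £0, deviation payoff −£400.2 → loss £400.2.
£1411.4: outcomes coincide → loss £0.
£1981.4: outcomes coincide → loss £0.
Total loss = £302.4 + £400.2 = £702.6.
Because the price is fixed by the runner-up's bid, deviating from your value can only change a good outcome into a bad one — never the reverse.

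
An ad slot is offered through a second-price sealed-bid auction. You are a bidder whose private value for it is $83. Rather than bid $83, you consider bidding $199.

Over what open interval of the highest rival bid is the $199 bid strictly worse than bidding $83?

($83, $199)

If the competing bid is below $83, both bids win at the same price — no difference.
If it is above $199, both bids lose — no difference.
If it lies strictly between $83 and $199, bidding your value loses (payoff 0) while bidding $199 wins at a price above your value (payoff negative).
So the deviation strictly hurts on the open interval ($83, $199).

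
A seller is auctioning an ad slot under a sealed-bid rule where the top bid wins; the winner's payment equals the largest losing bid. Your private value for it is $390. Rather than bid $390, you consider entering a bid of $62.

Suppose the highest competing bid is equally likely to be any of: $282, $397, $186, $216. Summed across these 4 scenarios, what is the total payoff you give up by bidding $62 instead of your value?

$486

The deviation costs you only when the competing bid falls strictly between $62 and $390; elsewhere both bids give the same outcome.
$282: truthful payoff $108, deviation payoff $0 → loss $108.
$397: outcomes coincide → loss $0.
$186: truthful payoff $204, deviation payoff $0 → loss $204.
$216: truthful payoff $174, deviation payoff $0 → loss $174.
Total loss = $108 + $204 + $174 = $486.
Truthful bidding weakly dominates here: raising your bid can only win items priced above your value, and lowering it can only forfeit items priced below.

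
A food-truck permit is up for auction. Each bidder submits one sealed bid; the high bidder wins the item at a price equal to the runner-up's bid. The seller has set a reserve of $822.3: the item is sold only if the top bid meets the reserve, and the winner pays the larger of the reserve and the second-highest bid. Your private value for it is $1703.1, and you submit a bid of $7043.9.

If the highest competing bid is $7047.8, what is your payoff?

$0

Your bid $7043.9 is below the highest competing bid $7047.8, so you lose. Payoff $0.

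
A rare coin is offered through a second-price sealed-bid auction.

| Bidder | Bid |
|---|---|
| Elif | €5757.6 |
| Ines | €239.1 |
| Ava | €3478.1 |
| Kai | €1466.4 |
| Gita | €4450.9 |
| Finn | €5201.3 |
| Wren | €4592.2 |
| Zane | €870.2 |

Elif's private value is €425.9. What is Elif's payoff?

Highest bid: Elif at €5757.6, so Elif wins.
Second-highest bid: Finn at €5201.3 — that is the price the winner pays.
Elif's payoff = value − price = €425.9 − €5201.3 = −€4775.4.

−€4775.4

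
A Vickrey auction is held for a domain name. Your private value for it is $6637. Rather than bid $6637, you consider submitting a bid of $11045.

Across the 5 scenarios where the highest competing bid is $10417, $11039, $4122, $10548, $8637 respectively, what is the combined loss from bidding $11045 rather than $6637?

$14093

The deviation costs you only when the competing bid falls strictly between $6637 and $11045; elsewhere both bids give the same outcome.
$10417: truthful payoff $0, deviation payoff −$3780 → loss $3780.
$11039: truthful payoff $0, deviation payoff −$4402 → loss $4402.
$4122: outcomes coincide → loss $0.
$10548: truthful payoff $0, deviation payoff −$3911 → loss $3911.
$8637: truthful payoff $0, deviation payoff −$2000 → loss $2000.
Total loss = $3780 + $4402 + $3911 + $2000 = $14093.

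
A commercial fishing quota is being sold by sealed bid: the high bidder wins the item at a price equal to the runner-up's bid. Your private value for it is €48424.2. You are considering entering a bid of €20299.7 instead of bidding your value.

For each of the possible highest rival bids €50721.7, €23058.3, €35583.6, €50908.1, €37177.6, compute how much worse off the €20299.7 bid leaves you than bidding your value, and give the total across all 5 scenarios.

The deviation costs you only when the competing bid falls strictly between €20299.7 and €48424.2; elsewhere both bids give the same outcome.
€50721.7: outcomes coincide → loss €0.
€23058.3: truthful payoff €25365.9, deviation payoff €0 → loss €25365.9.
€35583.6: truthful payoff €12840.6, deviation payoff €0 → loss €12840.6.
€50908.1: outcomes coincide → loss €0.
€37177.6: truthful payoff €11246.6, deviation payoff €0 → loss €11246.6.
Total loss = €25365.9 + €12840.6 + €11246.6 = €49453.1.

€49453.1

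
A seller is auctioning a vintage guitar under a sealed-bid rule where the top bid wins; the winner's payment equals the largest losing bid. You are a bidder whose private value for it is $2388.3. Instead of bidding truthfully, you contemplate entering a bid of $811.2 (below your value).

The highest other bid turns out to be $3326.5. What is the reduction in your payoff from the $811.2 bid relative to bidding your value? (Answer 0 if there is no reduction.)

Bidding your value $2388.3: you lose (since $2388.3 < $3326.5). Payoff $0.
Bidding $811.2: you lose. Payoff $0.
Difference = $0 − $0 = $0; both bids lead to the same outcome because the competing bid is above both your value and your alternative bid.

$0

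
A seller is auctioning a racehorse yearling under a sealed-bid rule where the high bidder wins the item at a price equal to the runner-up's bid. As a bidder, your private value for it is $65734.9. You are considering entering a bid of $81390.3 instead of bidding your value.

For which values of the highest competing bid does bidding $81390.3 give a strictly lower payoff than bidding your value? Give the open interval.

($65734.9, $81390.3)

If the competing bid is below $65734.9, both bids win at the same price — no difference.
If it is above $81390.3, both bids lose — no difference.
If it lies strictly between $65734.9 and $81390.3, bidding your value loses (payoff 0) while bidding $81390.3 wins at a price above your value (payoff negative).
So the deviation strictly hurts on the open interval ($65734.9, $81390.3).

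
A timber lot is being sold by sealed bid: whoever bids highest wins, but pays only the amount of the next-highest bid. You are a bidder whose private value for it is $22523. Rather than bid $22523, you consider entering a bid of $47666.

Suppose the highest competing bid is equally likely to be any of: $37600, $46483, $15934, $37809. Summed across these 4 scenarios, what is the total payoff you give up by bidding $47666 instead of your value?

The deviation costs you only when the competing bid falls strictly between $22523 and $47666; elsewhere both bids give the same outcome.
$37600: truthful payoff $0, deviation payoff −$15077 → loss $15077.
$46483: truthful payoff $0, deviation payoff −$23960 → loss $23960.
$15934: outcomes coincide → loss $0.
$37809: truthful payoff $0, deviation payoff −$15286 → loss $15286.
Total loss = $15077 + $23960 + $15286 = $54323.

$54323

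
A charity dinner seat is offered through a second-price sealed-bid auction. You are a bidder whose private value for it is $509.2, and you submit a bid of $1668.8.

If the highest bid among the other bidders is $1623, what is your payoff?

Your bid $1668.8 exceeds the highest competing bid $1623, so you win.
In a second-price auction the winner pays the second-highest bid, $1623.
Payoff = value − price = $509.2 − $1623 = −$1113.8.

−$1113.8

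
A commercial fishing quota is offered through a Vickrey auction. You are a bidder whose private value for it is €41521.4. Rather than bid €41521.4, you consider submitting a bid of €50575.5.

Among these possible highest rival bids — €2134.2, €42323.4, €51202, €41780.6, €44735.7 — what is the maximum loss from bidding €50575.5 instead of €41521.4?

€3214.3

€2134.2: same outcome either way → loss €0.
€42323.4: truthful gives €0, deviation gives −€802 → loss €802.
€51202: same outcome either way → loss €0.
€41780.6: truthful gives €0, deviation gives −€259.2 → loss €259.2.
€44735.7: truthful gives €0, deviation gives −€3214.3 → loss €3214.3.
Maximum loss: €3214.3.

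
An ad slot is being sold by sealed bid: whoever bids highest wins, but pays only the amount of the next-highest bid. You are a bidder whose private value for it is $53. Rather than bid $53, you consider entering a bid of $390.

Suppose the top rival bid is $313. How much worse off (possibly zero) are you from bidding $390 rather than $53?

Bidding your value $53: you lose (since $53 < $313). Payoff $0.
Bidding $390: you win and pay $313. Payoff $53 − $313 = −$260.
The competing bid $313 lies between your value and your inflated bid, so overbidding wins an item priced above your value.
Loss from deviating = $0 − (−$260) = $260.

$260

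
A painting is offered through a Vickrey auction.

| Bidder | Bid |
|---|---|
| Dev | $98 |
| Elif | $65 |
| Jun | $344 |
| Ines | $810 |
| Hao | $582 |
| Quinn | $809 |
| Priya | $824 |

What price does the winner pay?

Highest bid: Priya at $824, so Priya wins.
Second-highest bid: Ines at $810 — that is the price the winner pays.

$810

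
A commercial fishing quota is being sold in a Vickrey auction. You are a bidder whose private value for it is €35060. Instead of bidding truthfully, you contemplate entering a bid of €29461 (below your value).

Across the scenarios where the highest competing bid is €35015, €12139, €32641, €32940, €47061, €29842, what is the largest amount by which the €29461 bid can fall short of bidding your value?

€5218

€35015: truthful gives €45, deviation gives €0 → loss €45.
€12139: same outcome either way → loss €0.
€32641: truthful gives €2419, deviation gives €0 → loss €2419.
€32940: truthful gives €2120, deviation gives €0 → loss €2120.
€47061: same outcome either way → loss €0.
€29842: truthful gives €5218, deviation gives €0 → loss €5218.
Maximum loss: €5218.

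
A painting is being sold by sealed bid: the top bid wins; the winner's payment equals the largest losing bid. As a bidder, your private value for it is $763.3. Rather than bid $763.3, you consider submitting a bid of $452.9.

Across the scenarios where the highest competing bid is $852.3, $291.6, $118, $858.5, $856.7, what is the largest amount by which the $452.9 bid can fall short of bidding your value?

$0

$852.3: same outcome either way → loss $0.
$291.6: same outcome either way → loss $0.
$118: same outcome either way → loss $0.
$858.5: same outcome either way → loss $0.
$856.7: same outcome either way → loss $0.
Maximum loss: $0.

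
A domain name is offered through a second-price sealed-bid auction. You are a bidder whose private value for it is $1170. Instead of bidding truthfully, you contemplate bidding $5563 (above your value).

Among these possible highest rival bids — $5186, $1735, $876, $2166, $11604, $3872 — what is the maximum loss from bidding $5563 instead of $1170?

$5186: truthful gives $0, deviation gives −$4016 → loss $4016.
$1735: truthful gives $0, deviation gives −$565 → loss $565.
$876: same outcome either way → loss $0.
$2166: truthful gives $0, deviation gives −$996 → loss $996.
$11604: same outcome either way → loss $0.
$3872: truthful gives $0, deviation gives −$2702 → loss $2702.
Maximum loss: $4016.

$4016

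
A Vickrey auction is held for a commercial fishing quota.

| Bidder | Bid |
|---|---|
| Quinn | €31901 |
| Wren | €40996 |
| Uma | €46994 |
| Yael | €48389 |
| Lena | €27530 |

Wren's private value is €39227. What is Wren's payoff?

€0

Highest bid: Yael at €48389, so Yael wins.
Second-highest bid: Uma at €46994 — that is the price the winner pays.
Wren did not win, so Wren pays nothing and receives nothing: payoff €0.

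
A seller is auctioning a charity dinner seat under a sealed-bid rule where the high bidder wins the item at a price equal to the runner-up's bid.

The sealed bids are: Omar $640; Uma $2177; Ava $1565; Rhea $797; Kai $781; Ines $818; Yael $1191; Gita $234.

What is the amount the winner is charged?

$1565

Highest bid: Uma at $2177, so Uma wins.
Second-highest bid: Ava at $1565 — that is the price the winner pays.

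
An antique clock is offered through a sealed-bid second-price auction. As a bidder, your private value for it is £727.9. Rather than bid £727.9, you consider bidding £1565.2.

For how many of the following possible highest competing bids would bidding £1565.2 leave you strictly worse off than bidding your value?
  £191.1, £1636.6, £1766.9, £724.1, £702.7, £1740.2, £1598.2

0

The deviation hurts exactly when the highest competing bid lies strictly between £727.9 and £1565.2 — overbidding then wins at a price above your value.
£191.1: below both → same outcome either way.
£1636.6: above both → same outcome either way.
£1766.9: above both → same outcome either way.
£724.1: below both → same outcome either way.
£702.7: below both → same outcome either way.
£1740.2: above both → same outcome either way.
£1598.2: above both → same outcome either way.
Count: 0.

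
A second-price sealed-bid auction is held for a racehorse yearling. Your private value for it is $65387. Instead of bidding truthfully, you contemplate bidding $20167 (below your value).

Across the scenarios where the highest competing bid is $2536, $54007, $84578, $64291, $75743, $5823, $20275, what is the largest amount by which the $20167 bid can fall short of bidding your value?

$45112

$2536: same outcome either way → loss $0.
$54007: truthful gives $11380, deviation gives $0 → loss $11380.
$84578: same outcome either way → loss $0.
$64291: truthful gives $1096, deviation gives $0 → loss $1096.
$75743: same outcome either way → loss $0.
$5823: same outcome either way → loss $0.
$20275: truthful gives $45112, deviation gives $0 → loss $45112.
Maximum loss: $45112.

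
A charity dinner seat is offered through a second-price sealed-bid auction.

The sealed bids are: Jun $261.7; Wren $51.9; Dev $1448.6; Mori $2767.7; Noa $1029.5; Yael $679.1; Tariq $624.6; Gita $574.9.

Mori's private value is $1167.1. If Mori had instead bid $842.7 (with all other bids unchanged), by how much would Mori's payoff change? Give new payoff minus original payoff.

$281.5

The highest bid among the other bidders is $1448.6; Mori's bid doesn't change that.
Original bid $2767.7: Mori is highest, pays the top rival bid $1448.6; payoff $1167.1 − $1448.6 = −$281.5.
Alternative bid $842.7: Mori is not highest (top rival bid is $1448.6); payoff $0.
Change in payoff = $0 − (−$281.5) = $281.5.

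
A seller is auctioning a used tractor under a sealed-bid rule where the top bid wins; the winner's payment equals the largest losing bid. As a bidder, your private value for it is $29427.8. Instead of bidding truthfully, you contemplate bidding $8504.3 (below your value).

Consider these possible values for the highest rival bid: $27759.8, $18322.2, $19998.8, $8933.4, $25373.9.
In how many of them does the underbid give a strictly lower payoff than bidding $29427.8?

5

The deviation hurts exactly when the highest competing bid lies strictly between $8504.3 and $29427.8 — underbidding then forfeits a profitable win.
$27759.8: inside the interval → strictly worse (loss $1668).
$18322.2: inside the interval → strictly worse (loss $11105.6).
$19998.8: inside the interval → strictly worse (loss $9429).
$8933.4: inside the interval → strictly worse (loss $20494.4).
$25373.9: inside the interval → strictly worse (loss $4053.9).
Count: 5.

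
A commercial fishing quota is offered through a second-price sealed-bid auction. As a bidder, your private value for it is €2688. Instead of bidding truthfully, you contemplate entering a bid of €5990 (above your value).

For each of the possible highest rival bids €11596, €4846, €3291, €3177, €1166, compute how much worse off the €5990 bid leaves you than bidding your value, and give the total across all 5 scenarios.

The deviation costs you only when the competing bid falls strictly between €2688 and €5990; elsewhere both bids give the same outcome.
€11596: outcomes coincide → loss €0.
€4846: truthful payoff €0, deviation payoff −€2158 → loss €2158.
€3291: truthful payoff €0, deviation payoff −€603 → loss €603.
€3177: truthful payoff €0, deviation payoff −€489 → loss €489.
€1166: outcomes coincide → loss €0.
Total loss = €2158 + €603 + €489 = €3250.

€3250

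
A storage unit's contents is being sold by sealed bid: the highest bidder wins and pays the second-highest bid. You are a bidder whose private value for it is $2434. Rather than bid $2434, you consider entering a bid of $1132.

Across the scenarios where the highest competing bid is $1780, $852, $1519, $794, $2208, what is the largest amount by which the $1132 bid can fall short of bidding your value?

$915

$1780: truthful gives $654, deviation gives $0 → loss $654.
$852: same outcome either way → loss $0.
$1519: truthful gives $915, deviation gives $0 → loss $915.
$794: same outcome either way → loss $0.
$2208: truthful gives $226, deviation gives $0 → loss $226.
Maximum loss: $915.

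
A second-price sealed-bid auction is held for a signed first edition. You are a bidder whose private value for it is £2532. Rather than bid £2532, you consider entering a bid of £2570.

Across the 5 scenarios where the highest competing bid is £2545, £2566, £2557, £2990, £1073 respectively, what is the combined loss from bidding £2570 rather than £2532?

£72

The deviation costs you only when the competing bid falls strictly between £2532 and £2570; elsewhere both bids give the same outcome.
£2545: truthful payoff £0, deviation payoff −£13 → loss £13.
£2566: truthful payoff £0, deviation payoff −£34 → loss £34.
£2557: truthful payoff £0, deviation payoff −£25 → loss £25.
£2990: outcomes coincide → loss £0.
£1073: outcomes coincide → loss £0.
Total loss = £13 + £34 + £25 = £72.
Truthful bidding weakly dominates here: raising your bid can only win items priced above your value, and lowering it can only forfeit items priced below.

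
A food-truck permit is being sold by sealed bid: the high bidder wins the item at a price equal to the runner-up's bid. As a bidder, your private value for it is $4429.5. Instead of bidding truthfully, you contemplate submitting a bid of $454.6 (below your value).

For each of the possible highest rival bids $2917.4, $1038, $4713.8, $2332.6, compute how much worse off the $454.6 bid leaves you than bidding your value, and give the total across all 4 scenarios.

The deviation costs you only when the competing bid falls strictly between $454.6 and $4429.5; elsewhere both bids give the same outcome.
$2917.4: truthful payoff $1512.1, deviation payoff $0 → loss $1512.1.
$1038: truthful payoff $3391.5, deviation payoff $0 → loss $3391.5.
$4713.8: outcomes coincide → loss $0.
$2332.6: truthful payoff $2096.9, deviation payoff $0 → loss $2096.9.
Total loss = $1512.1 + $3391.5 + $2096.9 = $7000.5.
Because the price is fixed by the runner-up's bid, deviating from your value can only change a good outcome into a bad one — never the reverse.

$7000.5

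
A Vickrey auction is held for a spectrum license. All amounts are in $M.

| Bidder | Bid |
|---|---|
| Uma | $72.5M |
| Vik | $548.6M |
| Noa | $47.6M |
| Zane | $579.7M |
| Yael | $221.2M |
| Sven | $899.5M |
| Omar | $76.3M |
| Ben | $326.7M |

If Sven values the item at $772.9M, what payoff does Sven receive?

Highest bid: Sven at $899.5M, so Sven wins.
Second-highest bid: Zane at $579.7M — that is the price the winner pays.
Sven's payoff = value − price = $772.9M − $579.7M = $193.2M.

$193.2M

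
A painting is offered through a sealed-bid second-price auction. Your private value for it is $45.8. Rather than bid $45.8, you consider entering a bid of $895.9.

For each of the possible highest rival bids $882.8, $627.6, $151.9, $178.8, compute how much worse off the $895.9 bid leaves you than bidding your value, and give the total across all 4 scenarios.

The deviation costs you only when the competing bid falls strictly between $45.8 and $895.9; elsewhere both bids give the same outcome.
$882.8: truthful payoff $0, deviation payoff −$837 → loss $837.
$627.6: truthful payoff $0, deviation payoff −$581.8 → loss $581.8.
$151.9: truthful payoff $0, deviation payoff −$106.1 → loss $106.1.
$178.8: truthful payoff $0, deviation payoff −$133 → loss $133.
Total loss = $837 + $581.8 + $106.1 + $133 = $1657.9.

$1657.9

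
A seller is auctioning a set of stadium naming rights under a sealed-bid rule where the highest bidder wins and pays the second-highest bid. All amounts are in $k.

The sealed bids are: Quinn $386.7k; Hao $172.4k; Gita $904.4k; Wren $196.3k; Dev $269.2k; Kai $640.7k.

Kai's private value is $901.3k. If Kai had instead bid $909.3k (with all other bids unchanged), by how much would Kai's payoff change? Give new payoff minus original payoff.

−$3.1k

The highest bid among the other bidders is $904.4k; Kai's bid doesn't change that.
Original bid $640.7k: Kai is not highest (top rival bid is $904.4k); payoff $0k.
Alternative bid $909.3k: Kai is highest, pays the top rival bid $904.4k; payoff $901.3k − $904.4k = −$3.1k.
Change in payoff = −$3.1k − ($0k) = −$3.1k.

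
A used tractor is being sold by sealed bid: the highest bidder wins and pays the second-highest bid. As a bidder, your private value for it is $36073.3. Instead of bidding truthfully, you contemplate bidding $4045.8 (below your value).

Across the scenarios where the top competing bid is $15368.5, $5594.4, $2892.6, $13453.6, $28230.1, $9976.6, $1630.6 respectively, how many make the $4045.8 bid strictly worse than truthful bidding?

The deviation hurts exactly when the highest competing bid lies strictly between $4045.8 and $36073.3 — underbidding then forfeits a profitable win.
$15368.5: inside the interval → strictly worse (loss $20704.8).
$5594.4: inside the interval → strictly worse (loss $30478.9).
$2892.6: below both → same outcome either way.
$13453.6: inside the interval → strictly worse (loss $22619.7).
$28230.1: inside the interval → strictly worse (loss $7843.2).
$9976.6: inside the interval → strictly worse (loss $26096.7).
$1630.6: below both → same outcome either way.
Count: 5.

5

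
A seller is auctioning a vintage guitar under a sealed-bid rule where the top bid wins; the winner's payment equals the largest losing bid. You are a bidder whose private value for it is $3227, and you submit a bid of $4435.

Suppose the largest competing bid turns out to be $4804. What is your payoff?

Your bid $4435 is below the highest competing bid $4804, so you lose.
A losing bidder pays nothing and receives nothing: payoff = $0.

$0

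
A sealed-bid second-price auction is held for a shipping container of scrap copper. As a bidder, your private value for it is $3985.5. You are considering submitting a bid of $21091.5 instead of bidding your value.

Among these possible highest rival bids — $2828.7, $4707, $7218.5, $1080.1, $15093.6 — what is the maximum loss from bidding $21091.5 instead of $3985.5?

$11108.1

$2828.7: same outcome either way → loss $0.
$4707: truthful gives $0, deviation gives −$721.5 → loss $721.5.
$7218.5: truthful gives $0, deviation gives −$3233 → loss $3233.
$1080.1: same outcome either way → loss $0.
$15093.6: truthful gives $0, deviation gives −$11108.1 → loss $11108.1.
Maximum loss: $11108.1.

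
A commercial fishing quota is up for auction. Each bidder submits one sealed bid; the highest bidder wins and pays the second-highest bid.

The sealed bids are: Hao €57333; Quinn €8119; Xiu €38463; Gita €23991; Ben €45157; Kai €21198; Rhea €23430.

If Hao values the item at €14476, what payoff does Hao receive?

−€30681

Highest bid: Hao at €57333, so Hao wins.
Second-highest bid: Ben at €45157 — that is the price the winner pays.
Hao's payoff = value − price = €14476 − €45157 = −€30681.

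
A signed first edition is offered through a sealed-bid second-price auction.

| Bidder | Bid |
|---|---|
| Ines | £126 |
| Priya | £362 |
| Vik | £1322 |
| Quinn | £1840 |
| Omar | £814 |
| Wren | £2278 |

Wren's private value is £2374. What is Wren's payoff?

£534

Highest bid: Wren at £2278, so Wren wins.
Second-highest bid: Quinn at £1840 — that is the price the winner pays.
Wren's payoff = value − price = £2374 − £1840 = £534.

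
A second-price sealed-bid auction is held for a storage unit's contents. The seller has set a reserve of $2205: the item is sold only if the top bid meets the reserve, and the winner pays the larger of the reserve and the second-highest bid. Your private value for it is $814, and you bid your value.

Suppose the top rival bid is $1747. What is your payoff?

Your bid $814 is below the highest competing bid $1747, so you lose. Payoff $0.

$0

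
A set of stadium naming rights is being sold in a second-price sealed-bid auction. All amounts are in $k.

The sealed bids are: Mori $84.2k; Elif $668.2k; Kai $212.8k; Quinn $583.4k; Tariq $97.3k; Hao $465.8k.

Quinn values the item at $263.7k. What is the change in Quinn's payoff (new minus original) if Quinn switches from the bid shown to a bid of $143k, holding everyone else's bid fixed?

The highest bid among the other bidders is $668.2k; Quinn's bid doesn't change that.
Original bid $583.4k: Quinn is not highest (top rival bid is $668.2k); payoff $0k.
Alternative bid $143k: Quinn is not highest (top rival bid is $668.2k); payoff $0k.
Change in payoff = $0k − ($0k) = $0k.

$0k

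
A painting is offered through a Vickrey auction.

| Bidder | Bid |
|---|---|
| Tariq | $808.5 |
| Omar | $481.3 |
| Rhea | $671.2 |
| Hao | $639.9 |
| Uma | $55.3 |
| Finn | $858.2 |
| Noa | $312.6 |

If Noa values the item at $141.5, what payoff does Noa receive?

$0

Highest bid: Finn at $858.2, so Finn wins.
Second-highest bid: Tariq at $808.5 — that is the price the winner pays.
Noa did not win, so Noa pays nothing and receives nothing: payoff $0.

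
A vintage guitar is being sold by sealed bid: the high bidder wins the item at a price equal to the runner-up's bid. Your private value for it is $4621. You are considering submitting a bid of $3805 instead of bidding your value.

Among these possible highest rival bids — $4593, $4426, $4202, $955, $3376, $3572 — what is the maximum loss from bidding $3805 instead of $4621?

$419

$4593: truthful gives $28, deviation gives $0 → loss $28.
$4426: truthful gives $195, deviation gives $0 → loss $195.
$4202: truthful gives $419, deviation gives $0 → loss $419.
$955: same outcome either way → loss $0.
$3376: same outcome either way → loss $0.
$3572: same outcome either way → loss $0.
Maximum loss: $419.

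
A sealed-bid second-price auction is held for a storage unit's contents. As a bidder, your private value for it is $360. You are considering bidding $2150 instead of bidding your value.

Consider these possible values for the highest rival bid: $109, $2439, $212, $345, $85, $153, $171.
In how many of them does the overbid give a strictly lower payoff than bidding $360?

The deviation hurts exactly when the highest competing bid lies strictly between $360 and $2150 — overbidding then wins at a price above your value.
$109: below both → same outcome either way.
$2439: above both → same outcome either way.
$212: below both → same outcome either way.
$345: below both → same outcome either way.
$85: below both → same outcome either way.
$153: below both → same outcome either way.
$171: below both → same outcome either way.
Count: 0.

0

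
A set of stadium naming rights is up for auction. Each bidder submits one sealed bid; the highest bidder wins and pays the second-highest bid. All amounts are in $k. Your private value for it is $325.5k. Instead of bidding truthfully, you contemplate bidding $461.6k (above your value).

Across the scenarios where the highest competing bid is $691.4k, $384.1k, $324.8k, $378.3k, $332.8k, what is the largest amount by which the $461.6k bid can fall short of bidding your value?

$58.6k

$691.4k: same outcome either way → loss $0k.
$384.1k: truthful gives $0k, deviation gives −$58.6k → loss $58.6k.
$324.8k: same outcome either way → loss $0k.
$378.3k: truthful gives $0k, deviation gives −$52.8k → loss $52.8k.
$332.8k: truthful gives $0k, deviation gives −$7.3k → loss $7.3k.
Maximum loss: $58.6k.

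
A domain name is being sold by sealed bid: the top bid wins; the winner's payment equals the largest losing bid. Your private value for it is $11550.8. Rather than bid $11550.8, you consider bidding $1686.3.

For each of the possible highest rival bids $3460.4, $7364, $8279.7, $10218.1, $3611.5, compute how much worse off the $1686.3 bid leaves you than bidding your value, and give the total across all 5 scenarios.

$24820.3

The deviation costs you only when the competing bid falls strictly between $1686.3 and $11550.8; elsewhere both bids give the same outcome.
$3460.4: truthful payoff $8090.4, deviation payoff $0 → loss $8090.4.
$7364: truthful payoff $4186.8, deviation payoff $0 → loss $4186.8.
$8279.7: truthful payoff $3271.1, deviation payoff $0 → loss $3271.1.
$10218.1: truthful payoff $1332.7, deviation payoff $0 → loss $1332.7.
$3611.5: truthful payoff $7939.3, deviation payoff $0 → loss $7939.3.
Total loss = $8090.4 + $4186.8 + $3271.1 + $1332.7 + $7939.3 = $24820.3.
In a second-price auction your bid sets only whether you win, not what you pay, so bidding your true value is weakly dominant.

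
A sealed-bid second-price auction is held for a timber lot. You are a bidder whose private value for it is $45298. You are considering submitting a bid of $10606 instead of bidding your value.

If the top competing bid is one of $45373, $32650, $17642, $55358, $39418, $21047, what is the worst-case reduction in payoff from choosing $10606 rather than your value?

$27656

$45373: same outcome either way → loss $0.
$32650: truthful gives $12648, deviation gives $0 → loss $12648.
$17642: truthful gives $27656, deviation gives $0 → loss $27656.
$55358: same outcome either way → loss $0.
$39418: truthful gives $5880, deviation gives $0 → loss $5880.
$21047: truthful gives $24251, deviation gives $0 → loss $24251.
Maximum loss: $27656.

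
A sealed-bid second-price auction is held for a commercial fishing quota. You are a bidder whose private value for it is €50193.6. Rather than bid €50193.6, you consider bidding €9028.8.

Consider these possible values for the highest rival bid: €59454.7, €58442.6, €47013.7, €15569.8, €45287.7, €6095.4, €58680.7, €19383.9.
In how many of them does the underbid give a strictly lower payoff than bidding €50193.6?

4

The deviation hurts exactly when the highest competing bid lies strictly between €9028.8 and €50193.6 — underbidding then forfeits a profitable win.
€59454.7: above both → same outcome either way.
€58442.6: above both → same outcome either way.
€47013.7: inside the interval → strictly worse (loss €3179.9).
€15569.8: inside the interval → strictly worse (loss €34623.8).
€45287.7: inside the interval → strictly worse (loss €4905.9).
€6095.4: below both → same outcome either way.
€58680.7: above both → same outcome either way.
€19383.9: inside the interval → strictly worse (loss €30809.7).
Count: 4.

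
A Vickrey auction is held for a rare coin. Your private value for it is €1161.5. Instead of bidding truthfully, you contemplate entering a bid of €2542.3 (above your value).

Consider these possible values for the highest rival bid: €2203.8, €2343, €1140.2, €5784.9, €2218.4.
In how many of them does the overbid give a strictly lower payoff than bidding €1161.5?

The deviation hurts exactly when the highest competing bid lies strictly between €1161.5 and €2542.3 — overbidding then wins at a price above your value.
€2203.8: inside the interval → strictly worse (loss €1042.3).
€2343: inside the interval → strictly worse (loss €1181.5).
€1140.2: below both → same outcome either way.
€5784.9: above both → same outcome either way.
€2218.4: inside the interval → strictly worse (loss €1056.9).
Count: 3.

3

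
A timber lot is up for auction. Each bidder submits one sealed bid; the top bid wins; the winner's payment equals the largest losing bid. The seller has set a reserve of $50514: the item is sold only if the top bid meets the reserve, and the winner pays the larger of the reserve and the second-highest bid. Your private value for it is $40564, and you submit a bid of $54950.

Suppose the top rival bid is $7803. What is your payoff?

Your bid $54950 is the highest and exceeds the reserve.
Price = max(second-highest bid, reserve) = max($7803, $50514) = $50514.
Payoff = $40564 − $50514 = −$9950.

−$9950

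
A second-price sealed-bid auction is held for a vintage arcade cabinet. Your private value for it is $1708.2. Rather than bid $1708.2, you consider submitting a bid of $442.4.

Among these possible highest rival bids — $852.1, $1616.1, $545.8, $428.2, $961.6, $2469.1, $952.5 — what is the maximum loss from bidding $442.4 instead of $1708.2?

$852.1: truthful gives $856.1, deviation gives $0 → loss $856.1.
$1616.1: truthful gives $92.1, deviation gives $0 → loss $92.1.
$545.8: truthful gives $1162.4, deviation gives $0 → loss $1162.4.
$428.2: same outcome either way → loss $0.
$961.6: truthful gives $746.6, deviation gives $0 → loss $746.6.
$2469.1: same outcome either way → loss $0.
$952.5: truthful gives $755.7, deviation gives $0 → loss $755.7.
Maximum loss: $1162.4.

$1162.4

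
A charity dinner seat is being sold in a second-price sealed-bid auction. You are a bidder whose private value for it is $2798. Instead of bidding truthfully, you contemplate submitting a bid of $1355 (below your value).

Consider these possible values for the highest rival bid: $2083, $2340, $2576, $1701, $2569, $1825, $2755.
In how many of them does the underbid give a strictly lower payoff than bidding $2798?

7

The deviation hurts exactly when the highest competing bid lies strictly between $1355 and $2798 — underbidding then forfeits a profitable win.
$2083: inside the interval → strictly worse (loss $715).
$2340: inside the interval → strictly worse (loss $458).
$2576: inside the interval → strictly worse (loss $222).
$1701: inside the interval → strictly worse (loss $1097).
$2569: inside the interval → strictly worse (loss $229).
$1825: inside the interval → strictly worse (loss $973).
$2755: inside the interval → strictly worse (loss $43).
Count: 7.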